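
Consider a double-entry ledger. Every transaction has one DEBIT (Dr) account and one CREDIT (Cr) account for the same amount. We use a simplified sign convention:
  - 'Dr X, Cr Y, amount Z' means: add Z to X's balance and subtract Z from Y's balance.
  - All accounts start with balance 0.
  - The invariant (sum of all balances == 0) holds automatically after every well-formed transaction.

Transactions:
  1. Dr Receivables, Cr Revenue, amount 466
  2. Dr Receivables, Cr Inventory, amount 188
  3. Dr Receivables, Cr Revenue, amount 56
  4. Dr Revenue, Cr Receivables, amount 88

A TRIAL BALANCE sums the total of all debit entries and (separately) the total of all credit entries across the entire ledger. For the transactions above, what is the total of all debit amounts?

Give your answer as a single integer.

Answer: 798

Derivation:
Txn 1: debit+=466
Txn 2: debit+=188
Txn 3: debit+=56
Txn 4: debit+=88
Total debits = 798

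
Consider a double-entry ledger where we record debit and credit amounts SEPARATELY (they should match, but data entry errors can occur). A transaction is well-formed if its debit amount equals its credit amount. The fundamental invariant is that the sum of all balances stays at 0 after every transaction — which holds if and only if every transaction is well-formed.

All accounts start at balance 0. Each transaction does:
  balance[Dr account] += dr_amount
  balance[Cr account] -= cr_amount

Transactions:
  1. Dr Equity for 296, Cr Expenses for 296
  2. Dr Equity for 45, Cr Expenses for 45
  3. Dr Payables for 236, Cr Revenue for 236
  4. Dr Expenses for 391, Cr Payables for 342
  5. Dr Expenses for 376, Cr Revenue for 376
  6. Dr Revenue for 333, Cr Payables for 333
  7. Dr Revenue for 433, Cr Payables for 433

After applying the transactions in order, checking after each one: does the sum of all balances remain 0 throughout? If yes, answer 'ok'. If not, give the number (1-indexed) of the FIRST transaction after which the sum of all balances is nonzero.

After txn 1: dr=296 cr=296 sum_balances=0
After txn 2: dr=45 cr=45 sum_balances=0
After txn 3: dr=236 cr=236 sum_balances=0
After txn 4: dr=391 cr=342 sum_balances=49
After txn 5: dr=376 cr=376 sum_balances=49
After txn 6: dr=333 cr=333 sum_balances=49
After txn 7: dr=433 cr=433 sum_balances=49

Answer: 4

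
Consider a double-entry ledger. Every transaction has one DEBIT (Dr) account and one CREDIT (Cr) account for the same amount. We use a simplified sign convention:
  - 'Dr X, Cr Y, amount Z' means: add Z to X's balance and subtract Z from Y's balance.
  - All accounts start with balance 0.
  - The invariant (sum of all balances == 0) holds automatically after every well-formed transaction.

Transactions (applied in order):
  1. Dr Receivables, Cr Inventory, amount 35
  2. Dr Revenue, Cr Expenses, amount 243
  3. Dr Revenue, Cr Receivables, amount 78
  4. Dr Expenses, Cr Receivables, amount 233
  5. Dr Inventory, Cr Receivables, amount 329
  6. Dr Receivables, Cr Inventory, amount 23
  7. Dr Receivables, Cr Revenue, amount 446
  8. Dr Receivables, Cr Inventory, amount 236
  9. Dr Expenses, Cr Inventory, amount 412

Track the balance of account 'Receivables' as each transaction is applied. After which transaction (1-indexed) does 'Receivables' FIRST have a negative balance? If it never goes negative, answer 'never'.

After txn 1: Receivables=35
After txn 2: Receivables=35
After txn 3: Receivables=-43

Answer: 3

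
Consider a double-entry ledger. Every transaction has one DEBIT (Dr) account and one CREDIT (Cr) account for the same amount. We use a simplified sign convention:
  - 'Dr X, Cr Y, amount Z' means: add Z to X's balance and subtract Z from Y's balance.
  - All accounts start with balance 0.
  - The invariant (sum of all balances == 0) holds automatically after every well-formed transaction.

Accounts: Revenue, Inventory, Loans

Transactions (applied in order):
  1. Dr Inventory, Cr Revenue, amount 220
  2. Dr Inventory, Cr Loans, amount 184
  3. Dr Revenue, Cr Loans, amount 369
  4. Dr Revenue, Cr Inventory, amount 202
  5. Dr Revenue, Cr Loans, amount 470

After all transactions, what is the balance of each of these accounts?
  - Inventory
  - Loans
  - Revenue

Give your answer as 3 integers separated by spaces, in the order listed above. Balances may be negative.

After txn 1 (Dr Inventory, Cr Revenue, amount 220): Inventory=220 Revenue=-220
After txn 2 (Dr Inventory, Cr Loans, amount 184): Inventory=404 Loans=-184 Revenue=-220
After txn 3 (Dr Revenue, Cr Loans, amount 369): Inventory=404 Loans=-553 Revenue=149
After txn 4 (Dr Revenue, Cr Inventory, amount 202): Inventory=202 Loans=-553 Revenue=351
After txn 5 (Dr Revenue, Cr Loans, amount 470): Inventory=202 Loans=-1023 Revenue=821

Answer: 202 -1023 821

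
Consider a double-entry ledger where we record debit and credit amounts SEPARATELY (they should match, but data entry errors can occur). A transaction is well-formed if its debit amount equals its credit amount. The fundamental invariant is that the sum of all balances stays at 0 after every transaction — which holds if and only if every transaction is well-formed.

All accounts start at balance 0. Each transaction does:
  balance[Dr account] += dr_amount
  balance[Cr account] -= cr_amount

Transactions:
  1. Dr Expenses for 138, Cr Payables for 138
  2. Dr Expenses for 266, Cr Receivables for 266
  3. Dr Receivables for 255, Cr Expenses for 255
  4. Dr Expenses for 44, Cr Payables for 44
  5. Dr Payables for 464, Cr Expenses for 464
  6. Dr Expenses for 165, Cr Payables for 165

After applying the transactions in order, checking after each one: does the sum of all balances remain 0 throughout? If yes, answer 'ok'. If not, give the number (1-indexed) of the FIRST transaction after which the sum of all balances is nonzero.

After txn 1: dr=138 cr=138 sum_balances=0
After txn 2: dr=266 cr=266 sum_balances=0
After txn 3: dr=255 cr=255 sum_balances=0
After txn 4: dr=44 cr=44 sum_balances=0
After txn 5: dr=464 cr=464 sum_balances=0
After txn 6: dr=165 cr=165 sum_balances=0

Answer: ok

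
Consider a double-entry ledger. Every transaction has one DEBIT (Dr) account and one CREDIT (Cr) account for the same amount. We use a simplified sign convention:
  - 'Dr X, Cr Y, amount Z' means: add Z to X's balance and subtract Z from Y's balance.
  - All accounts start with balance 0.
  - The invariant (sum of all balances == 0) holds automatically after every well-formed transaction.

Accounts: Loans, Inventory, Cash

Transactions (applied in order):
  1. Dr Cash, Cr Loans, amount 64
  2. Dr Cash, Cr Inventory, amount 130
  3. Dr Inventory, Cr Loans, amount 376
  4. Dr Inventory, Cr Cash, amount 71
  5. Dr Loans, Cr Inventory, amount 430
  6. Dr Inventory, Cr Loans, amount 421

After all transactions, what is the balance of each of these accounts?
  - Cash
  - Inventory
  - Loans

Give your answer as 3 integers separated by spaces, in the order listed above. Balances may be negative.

After txn 1 (Dr Cash, Cr Loans, amount 64): Cash=64 Loans=-64
After txn 2 (Dr Cash, Cr Inventory, amount 130): Cash=194 Inventory=-130 Loans=-64
After txn 3 (Dr Inventory, Cr Loans, amount 376): Cash=194 Inventory=246 Loans=-440
After txn 4 (Dr Inventory, Cr Cash, amount 71): Cash=123 Inventory=317 Loans=-440
After txn 5 (Dr Loans, Cr Inventory, amount 430): Cash=123 Inventory=-113 Loans=-10
After txn 6 (Dr Inventory, Cr Loans, amount 421): Cash=123 Inventory=308 Loans=-431

Answer: 123 308 -431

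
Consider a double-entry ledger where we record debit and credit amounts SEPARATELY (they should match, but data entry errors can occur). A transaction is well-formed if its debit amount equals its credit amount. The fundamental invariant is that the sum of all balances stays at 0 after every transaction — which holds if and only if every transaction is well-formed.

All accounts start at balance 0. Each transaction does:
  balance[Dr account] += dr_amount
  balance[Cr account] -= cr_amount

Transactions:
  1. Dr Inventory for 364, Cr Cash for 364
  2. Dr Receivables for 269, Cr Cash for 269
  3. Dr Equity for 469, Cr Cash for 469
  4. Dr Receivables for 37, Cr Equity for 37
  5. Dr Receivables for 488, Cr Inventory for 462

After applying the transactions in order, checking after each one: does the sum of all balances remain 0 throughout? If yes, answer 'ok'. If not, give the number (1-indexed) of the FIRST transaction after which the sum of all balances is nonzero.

Answer: 5

Derivation:
After txn 1: dr=364 cr=364 sum_balances=0
After txn 2: dr=269 cr=269 sum_balances=0
After txn 3: dr=469 cr=469 sum_balances=0
After txn 4: dr=37 cr=37 sum_balances=0
After txn 5: dr=488 cr=462 sum_balances=26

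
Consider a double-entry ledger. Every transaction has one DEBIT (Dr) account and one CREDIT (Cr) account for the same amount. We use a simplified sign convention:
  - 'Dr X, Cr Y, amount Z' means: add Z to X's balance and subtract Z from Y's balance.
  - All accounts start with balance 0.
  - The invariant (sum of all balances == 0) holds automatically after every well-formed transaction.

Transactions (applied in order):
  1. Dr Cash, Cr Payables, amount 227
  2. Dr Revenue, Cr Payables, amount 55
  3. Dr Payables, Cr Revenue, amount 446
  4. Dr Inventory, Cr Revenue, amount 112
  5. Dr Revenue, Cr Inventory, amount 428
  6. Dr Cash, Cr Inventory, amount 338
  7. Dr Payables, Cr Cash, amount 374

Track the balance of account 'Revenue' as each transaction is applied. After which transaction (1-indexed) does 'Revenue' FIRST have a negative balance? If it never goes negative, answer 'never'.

Answer: 3

Derivation:
After txn 1: Revenue=0
After txn 2: Revenue=55
After txn 3: Revenue=-391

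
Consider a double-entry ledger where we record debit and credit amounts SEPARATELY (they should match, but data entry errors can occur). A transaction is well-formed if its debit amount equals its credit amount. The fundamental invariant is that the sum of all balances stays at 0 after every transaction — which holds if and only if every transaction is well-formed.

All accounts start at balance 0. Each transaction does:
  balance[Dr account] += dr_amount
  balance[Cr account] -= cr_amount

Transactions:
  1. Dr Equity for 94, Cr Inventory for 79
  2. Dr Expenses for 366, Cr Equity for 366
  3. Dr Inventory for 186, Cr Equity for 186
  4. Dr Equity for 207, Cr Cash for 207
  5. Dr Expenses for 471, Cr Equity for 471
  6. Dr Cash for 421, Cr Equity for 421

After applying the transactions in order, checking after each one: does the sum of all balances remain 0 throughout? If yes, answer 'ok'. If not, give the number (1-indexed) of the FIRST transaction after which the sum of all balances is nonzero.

After txn 1: dr=94 cr=79 sum_balances=15
After txn 2: dr=366 cr=366 sum_balances=15
After txn 3: dr=186 cr=186 sum_balances=15
After txn 4: dr=207 cr=207 sum_balances=15
After txn 5: dr=471 cr=471 sum_balances=15
After txn 6: dr=421 cr=421 sum_balances=15

Answer: 1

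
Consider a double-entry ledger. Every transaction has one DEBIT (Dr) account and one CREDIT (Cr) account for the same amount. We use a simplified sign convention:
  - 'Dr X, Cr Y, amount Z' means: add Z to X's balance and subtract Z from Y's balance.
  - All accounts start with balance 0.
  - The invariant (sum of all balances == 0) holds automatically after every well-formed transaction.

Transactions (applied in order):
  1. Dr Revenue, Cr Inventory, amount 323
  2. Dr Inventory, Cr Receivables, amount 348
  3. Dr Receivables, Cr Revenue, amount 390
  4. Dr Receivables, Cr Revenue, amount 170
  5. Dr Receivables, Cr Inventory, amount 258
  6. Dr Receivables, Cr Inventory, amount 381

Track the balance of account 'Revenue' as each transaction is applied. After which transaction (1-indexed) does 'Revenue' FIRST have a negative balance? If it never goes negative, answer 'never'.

Answer: 3

Derivation:
After txn 1: Revenue=323
After txn 2: Revenue=323
After txn 3: Revenue=-67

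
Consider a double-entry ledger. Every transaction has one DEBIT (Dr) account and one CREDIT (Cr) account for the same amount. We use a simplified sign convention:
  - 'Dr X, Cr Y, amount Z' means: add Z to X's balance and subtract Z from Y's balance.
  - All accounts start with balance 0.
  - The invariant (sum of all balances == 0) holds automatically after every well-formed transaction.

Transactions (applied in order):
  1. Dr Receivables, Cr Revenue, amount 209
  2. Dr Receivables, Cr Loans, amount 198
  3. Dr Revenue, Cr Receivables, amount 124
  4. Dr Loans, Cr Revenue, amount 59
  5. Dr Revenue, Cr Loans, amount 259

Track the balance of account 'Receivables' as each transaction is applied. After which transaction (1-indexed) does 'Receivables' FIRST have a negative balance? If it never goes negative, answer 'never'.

Answer: never

Derivation:
After txn 1: Receivables=209
After txn 2: Receivables=407
After txn 3: Receivables=283
After txn 4: Receivables=283
After txn 5: Receivables=283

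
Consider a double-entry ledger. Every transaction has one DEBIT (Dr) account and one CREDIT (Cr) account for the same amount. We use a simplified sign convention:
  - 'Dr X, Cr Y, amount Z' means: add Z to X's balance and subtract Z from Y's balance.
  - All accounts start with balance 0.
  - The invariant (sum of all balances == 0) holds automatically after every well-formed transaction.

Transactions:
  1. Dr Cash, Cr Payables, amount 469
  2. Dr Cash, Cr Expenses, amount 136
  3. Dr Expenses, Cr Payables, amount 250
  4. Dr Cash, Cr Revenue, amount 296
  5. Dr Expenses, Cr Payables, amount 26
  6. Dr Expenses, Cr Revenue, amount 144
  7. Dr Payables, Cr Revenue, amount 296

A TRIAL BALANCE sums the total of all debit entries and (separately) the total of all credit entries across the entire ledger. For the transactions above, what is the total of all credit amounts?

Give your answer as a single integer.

Txn 1: credit+=469
Txn 2: credit+=136
Txn 3: credit+=250
Txn 4: credit+=296
Txn 5: credit+=26
Txn 6: credit+=144
Txn 7: credit+=296
Total credits = 1617

Answer: 1617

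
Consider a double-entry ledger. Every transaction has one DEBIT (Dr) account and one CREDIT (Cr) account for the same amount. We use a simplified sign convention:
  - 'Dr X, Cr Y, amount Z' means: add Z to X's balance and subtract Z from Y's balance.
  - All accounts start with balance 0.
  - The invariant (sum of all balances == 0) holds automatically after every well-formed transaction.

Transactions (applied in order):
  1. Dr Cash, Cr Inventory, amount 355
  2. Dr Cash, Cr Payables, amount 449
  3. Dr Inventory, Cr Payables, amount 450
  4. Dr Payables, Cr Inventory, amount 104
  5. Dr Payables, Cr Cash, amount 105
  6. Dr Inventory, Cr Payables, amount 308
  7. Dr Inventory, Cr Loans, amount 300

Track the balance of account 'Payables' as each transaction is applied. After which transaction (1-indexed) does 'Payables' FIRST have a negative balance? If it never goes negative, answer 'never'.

After txn 1: Payables=0
After txn 2: Payables=-449

Answer: 2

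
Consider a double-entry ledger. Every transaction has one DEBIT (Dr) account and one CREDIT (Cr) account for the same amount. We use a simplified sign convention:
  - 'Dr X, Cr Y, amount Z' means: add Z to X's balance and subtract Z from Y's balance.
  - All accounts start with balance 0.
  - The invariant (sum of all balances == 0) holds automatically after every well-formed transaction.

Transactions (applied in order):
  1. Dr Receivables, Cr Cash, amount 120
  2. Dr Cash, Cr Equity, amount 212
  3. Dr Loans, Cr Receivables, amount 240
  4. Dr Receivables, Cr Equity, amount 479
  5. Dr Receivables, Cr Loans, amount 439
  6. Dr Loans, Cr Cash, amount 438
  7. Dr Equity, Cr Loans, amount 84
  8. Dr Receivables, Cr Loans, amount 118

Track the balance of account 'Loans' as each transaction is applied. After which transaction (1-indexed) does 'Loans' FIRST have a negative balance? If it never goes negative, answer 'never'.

After txn 1: Loans=0
After txn 2: Loans=0
After txn 3: Loans=240
After txn 4: Loans=240
After txn 5: Loans=-199

Answer: 5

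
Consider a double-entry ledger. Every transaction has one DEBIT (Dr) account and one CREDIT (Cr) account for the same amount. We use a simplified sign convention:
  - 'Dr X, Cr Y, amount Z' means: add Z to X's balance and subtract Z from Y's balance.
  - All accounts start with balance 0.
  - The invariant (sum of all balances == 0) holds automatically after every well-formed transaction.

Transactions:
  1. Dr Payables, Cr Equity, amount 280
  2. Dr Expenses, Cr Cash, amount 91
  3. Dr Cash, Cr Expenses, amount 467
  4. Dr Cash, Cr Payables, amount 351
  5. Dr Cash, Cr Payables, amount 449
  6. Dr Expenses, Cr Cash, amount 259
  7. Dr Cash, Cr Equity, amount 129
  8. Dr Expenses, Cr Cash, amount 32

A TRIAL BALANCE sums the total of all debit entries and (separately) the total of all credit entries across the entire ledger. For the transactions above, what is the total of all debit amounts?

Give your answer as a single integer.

Answer: 2058

Derivation:
Txn 1: debit+=280
Txn 2: debit+=91
Txn 3: debit+=467
Txn 4: debit+=351
Txn 5: debit+=449
Txn 6: debit+=259
Txn 7: debit+=129
Txn 8: debit+=32
Total debits = 2058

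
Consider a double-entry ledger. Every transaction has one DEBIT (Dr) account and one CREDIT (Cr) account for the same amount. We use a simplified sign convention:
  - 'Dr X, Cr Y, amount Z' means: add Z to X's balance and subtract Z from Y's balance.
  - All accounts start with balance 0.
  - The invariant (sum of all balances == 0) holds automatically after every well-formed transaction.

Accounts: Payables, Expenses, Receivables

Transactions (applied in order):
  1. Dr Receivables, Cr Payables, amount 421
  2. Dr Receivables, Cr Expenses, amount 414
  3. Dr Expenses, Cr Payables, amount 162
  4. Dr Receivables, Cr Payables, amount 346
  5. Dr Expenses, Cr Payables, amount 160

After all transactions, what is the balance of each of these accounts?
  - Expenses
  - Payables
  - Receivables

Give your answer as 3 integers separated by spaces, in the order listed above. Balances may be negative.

Answer: -92 -1089 1181

Derivation:
After txn 1 (Dr Receivables, Cr Payables, amount 421): Payables=-421 Receivables=421
After txn 2 (Dr Receivables, Cr Expenses, amount 414): Expenses=-414 Payables=-421 Receivables=835
After txn 3 (Dr Expenses, Cr Payables, amount 162): Expenses=-252 Payables=-583 Receivables=835
After txn 4 (Dr Receivables, Cr Payables, amount 346): Expenses=-252 Payables=-929 Receivables=1181
After txn 5 (Dr Expenses, Cr Payables, amount 160): Expenses=-92 Payables=-1089 Receivables=1181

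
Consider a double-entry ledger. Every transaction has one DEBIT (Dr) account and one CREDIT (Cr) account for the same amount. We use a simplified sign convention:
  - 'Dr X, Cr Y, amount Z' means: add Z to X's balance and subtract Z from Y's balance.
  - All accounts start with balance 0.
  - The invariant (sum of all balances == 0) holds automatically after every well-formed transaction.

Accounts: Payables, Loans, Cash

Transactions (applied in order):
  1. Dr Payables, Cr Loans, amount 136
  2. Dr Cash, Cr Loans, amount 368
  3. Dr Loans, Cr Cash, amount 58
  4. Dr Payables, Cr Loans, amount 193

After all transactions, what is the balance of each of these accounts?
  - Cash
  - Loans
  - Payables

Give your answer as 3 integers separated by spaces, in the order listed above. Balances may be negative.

After txn 1 (Dr Payables, Cr Loans, amount 136): Loans=-136 Payables=136
After txn 2 (Dr Cash, Cr Loans, amount 368): Cash=368 Loans=-504 Payables=136
After txn 3 (Dr Loans, Cr Cash, amount 58): Cash=310 Loans=-446 Payables=136
After txn 4 (Dr Payables, Cr Loans, amount 193): Cash=310 Loans=-639 Payables=329

Answer: 310 -639 329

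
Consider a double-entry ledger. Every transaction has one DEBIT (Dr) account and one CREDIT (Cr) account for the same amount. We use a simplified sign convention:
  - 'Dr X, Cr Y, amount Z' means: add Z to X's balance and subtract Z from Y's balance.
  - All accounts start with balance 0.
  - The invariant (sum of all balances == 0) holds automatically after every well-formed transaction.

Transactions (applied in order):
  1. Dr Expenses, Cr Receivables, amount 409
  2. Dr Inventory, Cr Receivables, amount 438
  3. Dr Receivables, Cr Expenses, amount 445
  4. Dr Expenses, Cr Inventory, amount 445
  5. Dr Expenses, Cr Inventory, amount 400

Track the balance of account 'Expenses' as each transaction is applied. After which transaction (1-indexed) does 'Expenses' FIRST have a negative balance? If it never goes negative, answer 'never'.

After txn 1: Expenses=409
After txn 2: Expenses=409
After txn 3: Expenses=-36

Answer: 3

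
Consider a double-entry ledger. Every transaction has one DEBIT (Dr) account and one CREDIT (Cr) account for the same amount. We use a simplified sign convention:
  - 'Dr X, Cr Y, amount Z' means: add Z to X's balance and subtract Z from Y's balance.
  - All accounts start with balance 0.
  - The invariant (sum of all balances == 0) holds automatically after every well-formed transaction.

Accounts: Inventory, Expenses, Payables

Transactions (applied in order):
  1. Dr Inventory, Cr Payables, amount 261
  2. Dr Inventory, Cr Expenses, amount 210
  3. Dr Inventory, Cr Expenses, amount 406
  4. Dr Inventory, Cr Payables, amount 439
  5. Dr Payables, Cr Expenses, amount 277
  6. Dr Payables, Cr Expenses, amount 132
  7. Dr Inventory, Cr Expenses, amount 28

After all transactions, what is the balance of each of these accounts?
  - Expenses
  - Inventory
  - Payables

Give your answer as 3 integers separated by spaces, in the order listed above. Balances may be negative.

After txn 1 (Dr Inventory, Cr Payables, amount 261): Inventory=261 Payables=-261
After txn 2 (Dr Inventory, Cr Expenses, amount 210): Expenses=-210 Inventory=471 Payables=-261
After txn 3 (Dr Inventory, Cr Expenses, amount 406): Expenses=-616 Inventory=877 Payables=-261
After txn 4 (Dr Inventory, Cr Payables, amount 439): Expenses=-616 Inventory=1316 Payables=-700
After txn 5 (Dr Payables, Cr Expenses, amount 277): Expenses=-893 Inventory=1316 Payables=-423
After txn 6 (Dr Payables, Cr Expenses, amount 132): Expenses=-1025 Inventory=1316 Payables=-291
After txn 7 (Dr Inventory, Cr Expenses, amount 28): Expenses=-1053 Inventory=1344 Payables=-291

Answer: -1053 1344 -291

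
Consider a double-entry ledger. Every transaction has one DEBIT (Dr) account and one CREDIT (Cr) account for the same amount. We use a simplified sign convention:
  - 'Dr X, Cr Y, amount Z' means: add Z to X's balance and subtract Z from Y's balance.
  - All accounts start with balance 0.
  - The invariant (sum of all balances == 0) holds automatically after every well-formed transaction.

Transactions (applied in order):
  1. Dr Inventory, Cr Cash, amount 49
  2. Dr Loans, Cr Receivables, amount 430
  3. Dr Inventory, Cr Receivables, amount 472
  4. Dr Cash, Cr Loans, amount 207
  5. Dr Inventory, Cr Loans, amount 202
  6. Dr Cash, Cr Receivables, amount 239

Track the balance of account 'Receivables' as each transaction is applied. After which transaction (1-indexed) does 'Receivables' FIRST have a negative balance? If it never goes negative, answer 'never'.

Answer: 2

Derivation:
After txn 1: Receivables=0
After txn 2: Receivables=-430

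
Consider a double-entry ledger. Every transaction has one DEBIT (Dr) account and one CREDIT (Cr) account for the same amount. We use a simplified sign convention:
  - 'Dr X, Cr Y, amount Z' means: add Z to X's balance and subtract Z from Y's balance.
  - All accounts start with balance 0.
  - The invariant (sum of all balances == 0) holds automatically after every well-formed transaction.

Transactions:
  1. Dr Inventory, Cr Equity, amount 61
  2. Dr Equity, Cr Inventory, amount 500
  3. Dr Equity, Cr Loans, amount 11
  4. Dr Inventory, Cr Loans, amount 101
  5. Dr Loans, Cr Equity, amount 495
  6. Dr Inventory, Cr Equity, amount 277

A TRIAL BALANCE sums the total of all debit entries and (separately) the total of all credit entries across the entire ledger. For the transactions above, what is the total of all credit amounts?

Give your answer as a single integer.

Answer: 1445

Derivation:
Txn 1: credit+=61
Txn 2: credit+=500
Txn 3: credit+=11
Txn 4: credit+=101
Txn 5: credit+=495
Txn 6: credit+=277
Total credits = 1445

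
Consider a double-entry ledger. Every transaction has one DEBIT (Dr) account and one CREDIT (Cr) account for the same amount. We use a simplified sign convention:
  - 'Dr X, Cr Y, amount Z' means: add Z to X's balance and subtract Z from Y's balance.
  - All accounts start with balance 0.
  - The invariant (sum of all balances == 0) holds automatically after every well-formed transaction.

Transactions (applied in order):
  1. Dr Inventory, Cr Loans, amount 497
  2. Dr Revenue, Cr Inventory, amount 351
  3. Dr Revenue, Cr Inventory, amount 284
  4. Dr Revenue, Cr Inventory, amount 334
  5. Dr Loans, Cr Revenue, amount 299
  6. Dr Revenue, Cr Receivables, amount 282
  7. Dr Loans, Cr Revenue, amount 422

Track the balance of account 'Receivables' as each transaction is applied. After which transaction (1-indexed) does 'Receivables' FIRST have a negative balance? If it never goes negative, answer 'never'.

Answer: 6

Derivation:
After txn 1: Receivables=0
After txn 2: Receivables=0
After txn 3: Receivables=0
After txn 4: Receivables=0
After txn 5: Receivables=0
After txn 6: Receivables=-282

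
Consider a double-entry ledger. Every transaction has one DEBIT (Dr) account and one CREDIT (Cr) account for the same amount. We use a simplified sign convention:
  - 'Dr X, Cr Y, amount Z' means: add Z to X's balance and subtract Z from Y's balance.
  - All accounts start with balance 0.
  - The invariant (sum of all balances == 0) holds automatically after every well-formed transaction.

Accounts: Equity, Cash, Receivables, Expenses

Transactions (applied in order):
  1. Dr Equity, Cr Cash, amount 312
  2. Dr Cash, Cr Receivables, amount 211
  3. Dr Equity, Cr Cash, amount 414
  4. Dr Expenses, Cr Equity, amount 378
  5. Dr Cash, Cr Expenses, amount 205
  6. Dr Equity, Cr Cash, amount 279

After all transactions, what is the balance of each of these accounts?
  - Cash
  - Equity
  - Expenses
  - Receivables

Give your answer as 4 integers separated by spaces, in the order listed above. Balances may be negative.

Answer: -589 627 173 -211

Derivation:
After txn 1 (Dr Equity, Cr Cash, amount 312): Cash=-312 Equity=312
After txn 2 (Dr Cash, Cr Receivables, amount 211): Cash=-101 Equity=312 Receivables=-211
After txn 3 (Dr Equity, Cr Cash, amount 414): Cash=-515 Equity=726 Receivables=-211
After txn 4 (Dr Expenses, Cr Equity, amount 378): Cash=-515 Equity=348 Expenses=378 Receivables=-211
After txn 5 (Dr Cash, Cr Expenses, amount 205): Cash=-310 Equity=348 Expenses=173 Receivables=-211
After txn 6 (Dr Equity, Cr Cash, amount 279): Cash=-589 Equity=627 Expenses=173 Receivables=-211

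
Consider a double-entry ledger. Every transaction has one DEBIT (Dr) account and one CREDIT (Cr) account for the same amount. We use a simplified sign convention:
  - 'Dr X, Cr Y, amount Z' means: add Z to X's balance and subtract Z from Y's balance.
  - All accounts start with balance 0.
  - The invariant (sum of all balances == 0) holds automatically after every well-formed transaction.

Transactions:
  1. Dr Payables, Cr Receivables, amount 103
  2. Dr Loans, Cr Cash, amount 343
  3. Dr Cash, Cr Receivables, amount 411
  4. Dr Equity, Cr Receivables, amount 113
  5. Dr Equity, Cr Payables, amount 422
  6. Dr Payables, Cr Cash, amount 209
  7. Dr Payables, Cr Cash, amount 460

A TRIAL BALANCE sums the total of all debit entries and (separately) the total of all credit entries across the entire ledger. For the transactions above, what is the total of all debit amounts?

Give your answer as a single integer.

Txn 1: debit+=103
Txn 2: debit+=343
Txn 3: debit+=411
Txn 4: debit+=113
Txn 5: debit+=422
Txn 6: debit+=209
Txn 7: debit+=460
Total debits = 2061

Answer: 2061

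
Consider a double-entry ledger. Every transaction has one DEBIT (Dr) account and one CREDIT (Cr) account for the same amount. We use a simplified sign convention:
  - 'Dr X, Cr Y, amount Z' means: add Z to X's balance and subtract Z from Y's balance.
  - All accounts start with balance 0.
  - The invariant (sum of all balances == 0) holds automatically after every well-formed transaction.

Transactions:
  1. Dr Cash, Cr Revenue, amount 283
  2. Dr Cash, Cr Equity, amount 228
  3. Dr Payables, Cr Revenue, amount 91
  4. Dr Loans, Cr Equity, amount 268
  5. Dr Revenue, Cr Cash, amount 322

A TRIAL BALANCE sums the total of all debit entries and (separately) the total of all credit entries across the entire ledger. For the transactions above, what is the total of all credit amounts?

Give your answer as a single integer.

Answer: 1192

Derivation:
Txn 1: credit+=283
Txn 2: credit+=228
Txn 3: credit+=91
Txn 4: credit+=268
Txn 5: credit+=322
Total credits = 1192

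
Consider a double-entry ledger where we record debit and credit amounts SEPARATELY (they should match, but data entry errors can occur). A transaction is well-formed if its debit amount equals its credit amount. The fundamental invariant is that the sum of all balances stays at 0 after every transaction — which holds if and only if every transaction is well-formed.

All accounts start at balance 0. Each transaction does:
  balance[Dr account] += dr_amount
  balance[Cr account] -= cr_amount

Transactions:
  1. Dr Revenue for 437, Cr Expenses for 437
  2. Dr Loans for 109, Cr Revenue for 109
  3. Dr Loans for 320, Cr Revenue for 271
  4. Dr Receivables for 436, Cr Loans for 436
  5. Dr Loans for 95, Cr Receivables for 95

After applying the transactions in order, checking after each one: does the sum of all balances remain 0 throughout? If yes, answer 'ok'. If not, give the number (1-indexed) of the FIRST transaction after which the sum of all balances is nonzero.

Answer: 3

Derivation:
After txn 1: dr=437 cr=437 sum_balances=0
After txn 2: dr=109 cr=109 sum_balances=0
After txn 3: dr=320 cr=271 sum_balances=49
After txn 4: dr=436 cr=436 sum_balances=49
After txn 5: dr=95 cr=95 sum_balances=49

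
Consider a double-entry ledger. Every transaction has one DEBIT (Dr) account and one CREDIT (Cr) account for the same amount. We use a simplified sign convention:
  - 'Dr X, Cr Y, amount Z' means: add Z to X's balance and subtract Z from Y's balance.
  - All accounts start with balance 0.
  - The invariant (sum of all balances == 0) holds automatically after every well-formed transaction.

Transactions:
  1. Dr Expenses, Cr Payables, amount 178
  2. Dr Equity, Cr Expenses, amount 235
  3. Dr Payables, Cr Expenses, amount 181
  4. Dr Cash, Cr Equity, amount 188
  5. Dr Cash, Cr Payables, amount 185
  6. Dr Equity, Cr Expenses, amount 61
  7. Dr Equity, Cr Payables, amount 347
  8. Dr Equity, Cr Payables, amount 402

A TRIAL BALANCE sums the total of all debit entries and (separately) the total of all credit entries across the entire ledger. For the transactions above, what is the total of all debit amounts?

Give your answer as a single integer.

Txn 1: debit+=178
Txn 2: debit+=235
Txn 3: debit+=181
Txn 4: debit+=188
Txn 5: debit+=185
Txn 6: debit+=61
Txn 7: debit+=347
Txn 8: debit+=402
Total debits = 1777

Answer: 1777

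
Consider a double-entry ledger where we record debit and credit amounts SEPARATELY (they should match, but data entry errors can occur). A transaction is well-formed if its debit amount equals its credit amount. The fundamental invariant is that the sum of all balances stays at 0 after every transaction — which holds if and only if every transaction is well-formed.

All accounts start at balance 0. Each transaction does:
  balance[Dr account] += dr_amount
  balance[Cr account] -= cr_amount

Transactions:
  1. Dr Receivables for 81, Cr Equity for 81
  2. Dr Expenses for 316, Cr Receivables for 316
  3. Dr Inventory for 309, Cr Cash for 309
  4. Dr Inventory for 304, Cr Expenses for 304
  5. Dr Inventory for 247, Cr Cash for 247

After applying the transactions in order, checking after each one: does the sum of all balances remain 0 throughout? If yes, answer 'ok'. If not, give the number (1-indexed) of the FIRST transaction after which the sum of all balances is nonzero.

Answer: ok

Derivation:
After txn 1: dr=81 cr=81 sum_balances=0
After txn 2: dr=316 cr=316 sum_balances=0
After txn 3: dr=309 cr=309 sum_balances=0
After txn 4: dr=304 cr=304 sum_balances=0
After txn 5: dr=247 cr=247 sum_balances=0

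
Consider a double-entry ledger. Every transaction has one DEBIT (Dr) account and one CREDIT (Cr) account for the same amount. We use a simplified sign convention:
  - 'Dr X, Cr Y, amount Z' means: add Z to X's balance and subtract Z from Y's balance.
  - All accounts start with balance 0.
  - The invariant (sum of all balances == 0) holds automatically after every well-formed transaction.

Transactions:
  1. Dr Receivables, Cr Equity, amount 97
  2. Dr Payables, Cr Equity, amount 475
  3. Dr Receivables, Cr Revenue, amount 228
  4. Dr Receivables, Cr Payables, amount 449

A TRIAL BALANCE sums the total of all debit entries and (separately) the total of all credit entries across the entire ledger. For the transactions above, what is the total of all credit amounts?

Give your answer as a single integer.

Answer: 1249

Derivation:
Txn 1: credit+=97
Txn 2: credit+=475
Txn 3: credit+=228
Txn 4: credit+=449
Total credits = 1249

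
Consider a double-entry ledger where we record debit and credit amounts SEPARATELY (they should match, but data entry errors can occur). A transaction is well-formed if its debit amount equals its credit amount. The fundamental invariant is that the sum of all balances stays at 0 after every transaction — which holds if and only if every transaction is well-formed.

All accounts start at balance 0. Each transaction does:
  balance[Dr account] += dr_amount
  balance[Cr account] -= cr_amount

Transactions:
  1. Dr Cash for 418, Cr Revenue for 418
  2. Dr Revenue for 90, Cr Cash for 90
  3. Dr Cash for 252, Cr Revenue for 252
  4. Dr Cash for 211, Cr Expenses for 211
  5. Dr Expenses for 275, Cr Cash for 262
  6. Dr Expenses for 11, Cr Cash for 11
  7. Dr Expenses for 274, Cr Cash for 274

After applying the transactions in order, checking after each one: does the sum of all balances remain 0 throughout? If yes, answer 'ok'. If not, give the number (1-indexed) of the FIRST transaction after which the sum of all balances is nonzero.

After txn 1: dr=418 cr=418 sum_balances=0
After txn 2: dr=90 cr=90 sum_balances=0
After txn 3: dr=252 cr=252 sum_balances=0
After txn 4: dr=211 cr=211 sum_balances=0
After txn 5: dr=275 cr=262 sum_balances=13
After txn 6: dr=11 cr=11 sum_balances=13
After txn 7: dr=274 cr=274 sum_balances=13

Answer: 5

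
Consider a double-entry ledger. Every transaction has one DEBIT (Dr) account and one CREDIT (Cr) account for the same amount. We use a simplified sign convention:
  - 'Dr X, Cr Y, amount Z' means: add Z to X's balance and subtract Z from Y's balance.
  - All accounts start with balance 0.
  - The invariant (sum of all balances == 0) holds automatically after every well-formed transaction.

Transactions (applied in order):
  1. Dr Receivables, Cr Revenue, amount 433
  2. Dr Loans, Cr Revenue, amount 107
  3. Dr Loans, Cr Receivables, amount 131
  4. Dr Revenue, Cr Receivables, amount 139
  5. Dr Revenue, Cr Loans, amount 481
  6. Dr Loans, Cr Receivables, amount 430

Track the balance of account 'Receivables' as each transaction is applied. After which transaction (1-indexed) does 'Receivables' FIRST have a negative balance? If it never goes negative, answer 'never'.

After txn 1: Receivables=433
After txn 2: Receivables=433
After txn 3: Receivables=302
After txn 4: Receivables=163
After txn 5: Receivables=163
After txn 6: Receivables=-267

Answer: 6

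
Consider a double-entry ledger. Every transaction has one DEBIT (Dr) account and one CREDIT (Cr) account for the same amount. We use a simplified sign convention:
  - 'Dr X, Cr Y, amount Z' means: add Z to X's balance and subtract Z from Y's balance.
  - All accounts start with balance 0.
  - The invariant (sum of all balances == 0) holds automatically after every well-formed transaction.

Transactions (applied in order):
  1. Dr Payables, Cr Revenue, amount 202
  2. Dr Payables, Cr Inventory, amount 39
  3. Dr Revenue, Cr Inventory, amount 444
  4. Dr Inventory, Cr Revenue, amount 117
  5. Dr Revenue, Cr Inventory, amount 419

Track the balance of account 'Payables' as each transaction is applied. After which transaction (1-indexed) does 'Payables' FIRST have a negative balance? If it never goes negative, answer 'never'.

Answer: never

Derivation:
After txn 1: Payables=202
After txn 2: Payables=241
After txn 3: Payables=241
After txn 4: Payables=241
After txn 5: Payables=241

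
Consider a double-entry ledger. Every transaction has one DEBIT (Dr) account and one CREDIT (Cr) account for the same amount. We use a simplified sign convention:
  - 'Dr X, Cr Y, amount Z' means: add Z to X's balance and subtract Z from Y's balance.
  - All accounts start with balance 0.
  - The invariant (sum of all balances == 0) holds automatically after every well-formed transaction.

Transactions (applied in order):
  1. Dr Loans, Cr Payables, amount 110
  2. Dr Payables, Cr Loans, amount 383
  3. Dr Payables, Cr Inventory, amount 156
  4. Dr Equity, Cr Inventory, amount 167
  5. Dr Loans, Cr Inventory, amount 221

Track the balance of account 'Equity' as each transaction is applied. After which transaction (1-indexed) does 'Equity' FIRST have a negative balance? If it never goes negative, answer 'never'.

After txn 1: Equity=0
After txn 2: Equity=0
After txn 3: Equity=0
After txn 4: Equity=167
After txn 5: Equity=167

Answer: never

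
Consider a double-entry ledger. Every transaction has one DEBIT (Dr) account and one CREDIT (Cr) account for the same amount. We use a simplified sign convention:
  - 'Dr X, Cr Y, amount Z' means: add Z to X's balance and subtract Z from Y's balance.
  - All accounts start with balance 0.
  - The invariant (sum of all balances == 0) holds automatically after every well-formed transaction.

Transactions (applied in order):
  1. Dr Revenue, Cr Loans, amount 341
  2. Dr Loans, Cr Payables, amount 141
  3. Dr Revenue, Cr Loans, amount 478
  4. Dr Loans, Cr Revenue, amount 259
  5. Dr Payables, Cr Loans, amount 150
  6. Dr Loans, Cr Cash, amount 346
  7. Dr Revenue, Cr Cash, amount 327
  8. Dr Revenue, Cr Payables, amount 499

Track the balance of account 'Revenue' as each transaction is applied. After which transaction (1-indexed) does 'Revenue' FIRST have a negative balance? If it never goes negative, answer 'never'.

After txn 1: Revenue=341
After txn 2: Revenue=341
After txn 3: Revenue=819
After txn 4: Revenue=560
After txn 5: Revenue=560
After txn 6: Revenue=560
After txn 7: Revenue=887
After txn 8: Revenue=1386

Answer: never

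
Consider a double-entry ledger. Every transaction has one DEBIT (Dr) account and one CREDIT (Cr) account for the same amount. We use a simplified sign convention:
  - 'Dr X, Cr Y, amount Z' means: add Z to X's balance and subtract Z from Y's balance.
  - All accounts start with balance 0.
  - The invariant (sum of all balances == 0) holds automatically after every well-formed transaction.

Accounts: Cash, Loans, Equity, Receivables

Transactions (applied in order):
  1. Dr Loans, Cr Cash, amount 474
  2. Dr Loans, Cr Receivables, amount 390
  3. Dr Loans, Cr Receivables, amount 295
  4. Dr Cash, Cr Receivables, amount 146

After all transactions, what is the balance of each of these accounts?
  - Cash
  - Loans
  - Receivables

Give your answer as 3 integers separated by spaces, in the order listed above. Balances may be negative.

After txn 1 (Dr Loans, Cr Cash, amount 474): Cash=-474 Loans=474
After txn 2 (Dr Loans, Cr Receivables, amount 390): Cash=-474 Loans=864 Receivables=-390
After txn 3 (Dr Loans, Cr Receivables, amount 295): Cash=-474 Loans=1159 Receivables=-685
After txn 4 (Dr Cash, Cr Receivables, amount 146): Cash=-328 Loans=1159 Receivables=-831

Answer: -328 1159 -831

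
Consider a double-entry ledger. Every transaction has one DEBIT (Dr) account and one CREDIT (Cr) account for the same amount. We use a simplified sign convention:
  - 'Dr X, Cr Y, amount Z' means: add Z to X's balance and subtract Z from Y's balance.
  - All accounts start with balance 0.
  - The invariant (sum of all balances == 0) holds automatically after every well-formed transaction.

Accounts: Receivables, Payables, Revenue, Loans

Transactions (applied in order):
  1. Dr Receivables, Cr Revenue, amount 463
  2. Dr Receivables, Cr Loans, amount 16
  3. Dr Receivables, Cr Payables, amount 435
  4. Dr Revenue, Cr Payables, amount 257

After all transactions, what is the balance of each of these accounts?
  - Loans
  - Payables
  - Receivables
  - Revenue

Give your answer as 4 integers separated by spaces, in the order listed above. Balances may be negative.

Answer: -16 -692 914 -206

Derivation:
After txn 1 (Dr Receivables, Cr Revenue, amount 463): Receivables=463 Revenue=-463
After txn 2 (Dr Receivables, Cr Loans, amount 16): Loans=-16 Receivables=479 Revenue=-463
After txn 3 (Dr Receivables, Cr Payables, amount 435): Loans=-16 Payables=-435 Receivables=914 Revenue=-463
After txn 4 (Dr Revenue, Cr Payables, amount 257): Loans=-16 Payables=-692 Receivables=914 Revenue=-206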